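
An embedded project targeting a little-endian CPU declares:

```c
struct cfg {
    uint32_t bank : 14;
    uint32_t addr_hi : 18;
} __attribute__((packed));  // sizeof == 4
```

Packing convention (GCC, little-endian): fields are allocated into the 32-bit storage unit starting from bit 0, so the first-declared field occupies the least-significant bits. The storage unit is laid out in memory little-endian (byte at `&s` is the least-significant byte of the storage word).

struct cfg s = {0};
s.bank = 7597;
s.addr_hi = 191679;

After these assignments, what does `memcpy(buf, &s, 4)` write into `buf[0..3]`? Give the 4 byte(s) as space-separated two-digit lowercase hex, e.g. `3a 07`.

[0+:14] bank=7597 & 0x3fff = 0x1dad; word=0x00001dad
[14+:18] addr_hi=191679 & 0x3ffff = 0x2ecbf; word=0xbb2fddad
word = 0xbb2fddad → little-endian bytes:
  [0]=0xad  [1]=0xdd  [2]=0x2f  [3]=0xbb

ad dd 2f bb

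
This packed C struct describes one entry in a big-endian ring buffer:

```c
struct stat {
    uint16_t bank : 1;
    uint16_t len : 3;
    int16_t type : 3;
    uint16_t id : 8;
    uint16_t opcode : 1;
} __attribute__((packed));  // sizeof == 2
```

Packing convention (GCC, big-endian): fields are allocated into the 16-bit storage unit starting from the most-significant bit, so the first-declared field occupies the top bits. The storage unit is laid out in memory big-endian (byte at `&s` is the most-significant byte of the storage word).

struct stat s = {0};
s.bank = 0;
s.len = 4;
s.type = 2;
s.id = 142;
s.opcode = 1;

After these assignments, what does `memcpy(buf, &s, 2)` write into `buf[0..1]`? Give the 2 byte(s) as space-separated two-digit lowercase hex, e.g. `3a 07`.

[15+:1] bank=0 & 0x1 = 0x0; word=0x0000
[12+:3] len=4 & 0x7 = 0x4; word=0x4000
[9+:3] type=2 & 0x7 = 0x2; word=0x4400
[1+:8] id=142 & 0xff = 0x8e; word=0x451c
[0+:1] opcode=1 & 0x1 = 0x1; word=0x451d
word = 0x451d → big-endian bytes:
  [0]=0x45  [1]=0x1d

45 1d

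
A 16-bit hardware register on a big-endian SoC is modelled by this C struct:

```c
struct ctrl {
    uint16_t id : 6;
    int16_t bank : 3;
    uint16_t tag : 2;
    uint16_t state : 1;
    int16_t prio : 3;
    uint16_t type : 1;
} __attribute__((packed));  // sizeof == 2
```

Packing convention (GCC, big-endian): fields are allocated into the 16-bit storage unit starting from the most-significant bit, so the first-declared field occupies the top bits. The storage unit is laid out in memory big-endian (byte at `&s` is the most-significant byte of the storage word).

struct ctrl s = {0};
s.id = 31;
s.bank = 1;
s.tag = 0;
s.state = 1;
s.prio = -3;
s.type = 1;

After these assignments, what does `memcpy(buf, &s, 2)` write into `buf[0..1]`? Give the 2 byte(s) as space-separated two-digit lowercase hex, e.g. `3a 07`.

id (6b) val=31 bits=0x1f at bit 10: 0x7c00
bank (3b) val=1 bits=0x1 at bit 7: 0x7c80
tag (2b) val=0 bits=0x0 at bit 5: 0x7c80
state (1b) val=1 bits=0x1 at bit 4: 0x7c90
prio (3b) val=-3 bits=0x5 at bit 1: 0x7c9a
type (1b) val=1 bits=0x1 at bit 0: 0x7c9b
word = 0x7c9b → big-endian bytes:
  [0]=0x7c  [1]=0x9b

7c 9b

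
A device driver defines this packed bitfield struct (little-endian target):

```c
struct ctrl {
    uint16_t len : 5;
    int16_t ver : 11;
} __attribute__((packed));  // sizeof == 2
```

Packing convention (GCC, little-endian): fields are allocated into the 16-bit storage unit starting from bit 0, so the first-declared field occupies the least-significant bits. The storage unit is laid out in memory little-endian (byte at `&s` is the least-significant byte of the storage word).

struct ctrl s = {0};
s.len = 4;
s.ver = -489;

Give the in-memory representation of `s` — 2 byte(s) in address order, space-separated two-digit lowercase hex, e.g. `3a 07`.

len:5 = 4 → 0x4 << 0 → word 0x0004
ver:11 = -489 → 0x617 << 5 → word 0xc2e4
word = 0xc2e4 → little-endian bytes:
  [0]=0xe4  [1]=0xc2

e4 c2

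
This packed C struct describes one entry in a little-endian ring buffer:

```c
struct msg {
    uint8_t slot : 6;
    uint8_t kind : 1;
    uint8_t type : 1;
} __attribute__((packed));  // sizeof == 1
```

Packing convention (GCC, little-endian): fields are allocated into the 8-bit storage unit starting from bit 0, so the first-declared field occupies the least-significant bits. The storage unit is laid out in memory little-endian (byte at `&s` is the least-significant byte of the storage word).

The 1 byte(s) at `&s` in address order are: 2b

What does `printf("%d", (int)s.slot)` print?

43

[0]=0x2b (little-endian) → word 0x2b
slot:6 @ bit 0 → (0x2b>>0)&0x3f = 0x2b  ←
kind:1 @ bit 6 → (0x2b>>6)&0x1 = 0x0
type:1 @ bit 7 → (0x2b>>7)&0x1 = 0x0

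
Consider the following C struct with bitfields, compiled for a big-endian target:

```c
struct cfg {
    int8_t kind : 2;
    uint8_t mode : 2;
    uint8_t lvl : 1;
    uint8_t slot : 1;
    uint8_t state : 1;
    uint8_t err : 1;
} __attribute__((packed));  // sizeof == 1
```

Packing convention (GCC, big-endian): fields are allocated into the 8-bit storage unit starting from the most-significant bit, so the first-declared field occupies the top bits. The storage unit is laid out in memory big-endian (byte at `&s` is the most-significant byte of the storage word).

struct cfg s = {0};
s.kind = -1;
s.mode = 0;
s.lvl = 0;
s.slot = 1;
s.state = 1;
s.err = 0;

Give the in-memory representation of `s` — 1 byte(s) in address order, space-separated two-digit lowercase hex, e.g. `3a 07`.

c6

kind (2b) val=-1 bits=0x3 at bit 6: 0xc0
mode (2b) val=0 bits=0x0 at bit 4: 0xc0
lvl (1b) val=0 bits=0x0 at bit 3: 0xc0
slot (1b) val=1 bits=0x1 at bit 2: 0xc4
state (1b) val=1 bits=0x1 at bit 1: 0xc6
err (1b) val=0 bits=0x0 at bit 0: 0xc6
word = 0xc6 → big-endian bytes:
  [0]=0xc6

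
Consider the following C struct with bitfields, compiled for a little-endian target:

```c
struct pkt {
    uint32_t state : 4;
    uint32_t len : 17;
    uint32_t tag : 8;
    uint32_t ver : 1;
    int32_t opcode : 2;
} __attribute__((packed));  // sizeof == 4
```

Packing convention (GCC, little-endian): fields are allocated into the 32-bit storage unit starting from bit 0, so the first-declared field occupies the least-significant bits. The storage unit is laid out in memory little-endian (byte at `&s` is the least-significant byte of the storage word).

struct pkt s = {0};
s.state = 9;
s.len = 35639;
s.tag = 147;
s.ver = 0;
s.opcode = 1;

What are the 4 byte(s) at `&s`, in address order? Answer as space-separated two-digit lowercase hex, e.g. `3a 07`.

[0+:4] state=9 & 0xf = 0x9; word=0x00000009
[4+:17] len=35639 & 0x1ffff = 0x8b37; word=0x0008b379
[21+:8] tag=147 & 0xff = 0x93; word=0x1268b379
[29+:1] ver=0 & 0x1 = 0x0; word=0x1268b379
[30+:2] opcode=1 & 0x3 = 0x1; word=0x5268b379
word = 0x5268b379 → little-endian bytes:
  [0]=0x79  [1]=0xb3  [2]=0x68  [3]=0x52

79 b3 68 52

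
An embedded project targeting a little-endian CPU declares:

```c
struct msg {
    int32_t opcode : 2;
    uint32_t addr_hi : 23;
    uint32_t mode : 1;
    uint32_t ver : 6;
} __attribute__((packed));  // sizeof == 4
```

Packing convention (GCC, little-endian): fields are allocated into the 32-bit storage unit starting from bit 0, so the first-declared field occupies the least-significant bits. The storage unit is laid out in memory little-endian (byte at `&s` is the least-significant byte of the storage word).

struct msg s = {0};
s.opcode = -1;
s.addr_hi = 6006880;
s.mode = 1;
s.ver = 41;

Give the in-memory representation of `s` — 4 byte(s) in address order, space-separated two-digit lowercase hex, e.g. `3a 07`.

opcode:2 = -1 → 0x3 << 0 → word 0x00000003
addr_hi:23 = 6006880 → 0x5ba860 << 2 → word 0x016ea183
mode:1 = 1 → 0x1 << 25 → word 0x036ea183
ver:6 = 41 → 0x29 << 26 → word 0xa76ea183
word = 0xa76ea183 → little-endian bytes:
  [0]=0x83  [1]=0xa1  [2]=0x6e  [3]=0xa7

83 a1 6e a7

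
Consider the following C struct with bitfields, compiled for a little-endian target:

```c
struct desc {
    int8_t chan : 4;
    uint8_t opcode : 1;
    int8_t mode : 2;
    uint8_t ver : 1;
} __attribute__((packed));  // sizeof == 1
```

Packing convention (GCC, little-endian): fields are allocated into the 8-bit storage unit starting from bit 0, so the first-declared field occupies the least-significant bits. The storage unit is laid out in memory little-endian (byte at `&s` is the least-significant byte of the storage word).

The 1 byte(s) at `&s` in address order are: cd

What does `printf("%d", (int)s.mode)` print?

-2

[0]=0xcd (little-endian) → word 0xcd
chan [0+:4] = (word>>0) & 0xf = 13
opcode [4+:1] = (word>>4) & 0x1 = 0
mode [5+:2] = (word>>5) & 0x3 = 2  ←
ver [7+:1] = (word>>7) & 0x1 = 1
mode signed 2b, MSB=1: 2 - 4 = -2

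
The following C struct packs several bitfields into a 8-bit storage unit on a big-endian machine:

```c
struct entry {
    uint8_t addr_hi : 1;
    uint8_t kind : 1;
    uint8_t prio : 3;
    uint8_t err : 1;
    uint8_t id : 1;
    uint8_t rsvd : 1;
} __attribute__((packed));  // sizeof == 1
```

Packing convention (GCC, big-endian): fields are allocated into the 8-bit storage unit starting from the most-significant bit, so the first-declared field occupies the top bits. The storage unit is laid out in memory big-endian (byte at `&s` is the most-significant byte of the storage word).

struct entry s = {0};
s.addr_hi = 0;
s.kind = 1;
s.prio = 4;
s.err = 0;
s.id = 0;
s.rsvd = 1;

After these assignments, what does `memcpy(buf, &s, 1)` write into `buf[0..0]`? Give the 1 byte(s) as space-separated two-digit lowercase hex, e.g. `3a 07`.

61

[7+:1] addr_hi=0 & 0x1 = 0x0; word=0x00
[6+:1] kind=1 & 0x1 = 0x1; word=0x40
[3+:3] prio=4 & 0x7 = 0x4; word=0x60
[2+:1] err=0 & 0x1 = 0x0; word=0x60
[1+:1] id=0 & 0x1 = 0x0; word=0x60
[0+:1] rsvd=1 & 0x1 = 0x1; word=0x61
word = 0x61 → big-endian bytes:
  [0]=0x61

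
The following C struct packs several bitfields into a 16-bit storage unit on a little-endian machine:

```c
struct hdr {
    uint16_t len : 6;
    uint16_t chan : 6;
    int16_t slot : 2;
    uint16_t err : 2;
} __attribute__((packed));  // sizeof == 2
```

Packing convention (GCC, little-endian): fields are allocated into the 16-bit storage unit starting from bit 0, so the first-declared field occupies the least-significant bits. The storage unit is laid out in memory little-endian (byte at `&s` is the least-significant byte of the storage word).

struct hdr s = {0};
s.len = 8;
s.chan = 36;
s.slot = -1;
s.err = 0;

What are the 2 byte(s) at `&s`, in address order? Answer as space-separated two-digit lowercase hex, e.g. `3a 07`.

len:6 = 8 → 0x8 << 0 → word 0x0008
chan:6 = 36 → 0x24 << 6 → word 0x0908
slot:2 = -1 → 0x3 << 12 → word 0x3908
err:2 = 0 → 0x0 << 14 → word 0x3908
word = 0x3908 → little-endian bytes:
  [0]=0x08  [1]=0x39

08 39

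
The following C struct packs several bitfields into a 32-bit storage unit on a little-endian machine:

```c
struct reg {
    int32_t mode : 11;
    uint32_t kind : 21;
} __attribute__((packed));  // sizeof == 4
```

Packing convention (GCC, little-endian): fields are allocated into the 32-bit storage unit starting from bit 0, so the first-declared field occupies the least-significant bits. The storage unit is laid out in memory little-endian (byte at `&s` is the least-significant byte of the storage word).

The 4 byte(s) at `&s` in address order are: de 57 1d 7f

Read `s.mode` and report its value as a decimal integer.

-34

[0]=0xde [1]=0x57 [2]=0x1d [3]=0x7f (little-endian) → word 0x7f1d57de
mode:11 @ bit 0 → (0x7f1d57de>>0)&0x7ff = 0x7de  ←
kind:21 @ bit 11 → (0x7f1d57de>>11)&0x1fffff = 0xfe3aa
mode signed 11b, MSB=1: 2014 - 2048 = -34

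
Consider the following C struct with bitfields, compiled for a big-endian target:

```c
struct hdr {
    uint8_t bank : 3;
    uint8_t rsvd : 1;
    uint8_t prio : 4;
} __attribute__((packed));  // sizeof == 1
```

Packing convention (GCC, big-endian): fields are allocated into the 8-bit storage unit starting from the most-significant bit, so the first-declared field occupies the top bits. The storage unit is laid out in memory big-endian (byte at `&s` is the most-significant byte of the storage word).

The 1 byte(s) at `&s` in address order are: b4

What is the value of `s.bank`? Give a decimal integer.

[0]=0xb4 (big-endian) → word 0xb4
bank [5+:3] = (word>>5) & 0x7 = 5  ←
rsvd [4+:1] = (word>>4) & 0x1 = 1
prio [0+:4] = (word>>0) & 0xf = 4

5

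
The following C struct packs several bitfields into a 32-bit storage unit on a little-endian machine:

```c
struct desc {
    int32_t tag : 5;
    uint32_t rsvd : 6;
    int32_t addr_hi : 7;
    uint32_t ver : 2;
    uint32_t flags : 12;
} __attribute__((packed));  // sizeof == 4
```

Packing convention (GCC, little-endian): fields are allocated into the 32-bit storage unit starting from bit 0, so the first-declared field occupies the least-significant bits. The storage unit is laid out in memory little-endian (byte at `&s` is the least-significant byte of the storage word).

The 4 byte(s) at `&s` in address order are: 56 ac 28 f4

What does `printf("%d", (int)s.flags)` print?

3906

[0]=0x56 [1]=0xac [2]=0x28 [3]=0xf4 (little-endian) → word 0xf428ac56
tag [0+:5] = (word>>0) & 0x1f = 22
rsvd [5+:6] = (word>>5) & 0x3f = 34
addr_hi [11+:7] = (word>>11) & 0x7f = 21
ver [18+:2] = (word>>18) & 0x3 = 2
flags [20+:12] = (word>>20) & 0xfff = 3906  ←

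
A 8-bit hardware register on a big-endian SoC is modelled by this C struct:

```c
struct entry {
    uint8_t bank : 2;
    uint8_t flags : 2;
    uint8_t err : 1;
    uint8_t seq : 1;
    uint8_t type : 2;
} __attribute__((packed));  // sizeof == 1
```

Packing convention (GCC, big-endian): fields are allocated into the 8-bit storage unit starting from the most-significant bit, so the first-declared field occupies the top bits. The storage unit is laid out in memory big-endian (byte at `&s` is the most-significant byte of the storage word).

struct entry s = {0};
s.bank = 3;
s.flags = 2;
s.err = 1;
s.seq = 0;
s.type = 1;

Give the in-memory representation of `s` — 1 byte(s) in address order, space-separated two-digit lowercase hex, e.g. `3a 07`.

[6+:2] bank=3 & 0x3 = 0x3; word=0xc0
[4+:2] flags=2 & 0x3 = 0x2; word=0xe0
[3+:1] err=1 & 0x1 = 0x1; word=0xe8
[2+:1] seq=0 & 0x1 = 0x0; word=0xe8
[0+:2] type=1 & 0x3 = 0x1; word=0xe9
word = 0xe9 → big-endian bytes:
  [0]=0xe9

e9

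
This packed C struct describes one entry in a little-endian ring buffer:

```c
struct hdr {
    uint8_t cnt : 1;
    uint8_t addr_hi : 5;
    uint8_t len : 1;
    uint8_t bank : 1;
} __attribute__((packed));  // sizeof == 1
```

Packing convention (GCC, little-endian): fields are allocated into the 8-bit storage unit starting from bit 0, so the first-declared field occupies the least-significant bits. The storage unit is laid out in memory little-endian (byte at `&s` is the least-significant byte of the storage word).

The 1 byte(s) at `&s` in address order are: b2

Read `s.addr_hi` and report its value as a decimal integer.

25

[0]=0xb2 (little-endian) → word 0xb2
cnt:1 @ bit 0 → (0xb2>>0)&0x1 = 0x0
addr_hi:5 @ bit 1 → (0xb2>>1)&0x1f = 0x19  ←
len:1 @ bit 6 → (0xb2>>6)&0x1 = 0x0
bank:1 @ bit 7 → (0xb2>>7)&0x1 = 0x1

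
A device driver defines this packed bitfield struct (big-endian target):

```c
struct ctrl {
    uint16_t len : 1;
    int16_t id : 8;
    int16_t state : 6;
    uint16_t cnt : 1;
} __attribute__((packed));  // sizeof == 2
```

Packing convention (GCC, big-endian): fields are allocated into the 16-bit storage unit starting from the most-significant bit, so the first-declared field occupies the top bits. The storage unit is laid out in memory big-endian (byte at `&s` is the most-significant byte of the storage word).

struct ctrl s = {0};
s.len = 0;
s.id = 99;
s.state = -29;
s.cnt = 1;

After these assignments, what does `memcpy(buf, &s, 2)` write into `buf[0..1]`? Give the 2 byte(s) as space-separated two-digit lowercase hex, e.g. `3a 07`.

31 c7

len (1b) val=0 bits=0x0 at bit 15: 0x0000
id (8b) val=99 bits=0x63 at bit 7: 0x3180
state (6b) val=-29 bits=0x23 at bit 1: 0x31c6
cnt (1b) val=1 bits=0x1 at bit 0: 0x31c7
word = 0x31c7 → big-endian bytes:
  [0]=0x31  [1]=0xc7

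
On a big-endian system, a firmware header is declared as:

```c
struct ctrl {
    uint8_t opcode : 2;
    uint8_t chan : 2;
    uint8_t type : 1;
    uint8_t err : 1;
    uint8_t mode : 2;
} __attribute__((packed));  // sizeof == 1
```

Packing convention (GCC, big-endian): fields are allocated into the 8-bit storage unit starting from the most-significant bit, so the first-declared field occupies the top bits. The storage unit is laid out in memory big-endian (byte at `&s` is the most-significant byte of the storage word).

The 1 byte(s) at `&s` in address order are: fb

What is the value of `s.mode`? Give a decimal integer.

3

[0]=0xfb (big-endian) → word 0xfb
opcode [6+:2] = (word>>6) & 0x3 = 3
chan [4+:2] = (word>>4) & 0x3 = 3
type [3+:1] = (word>>3) & 0x1 = 1
err [2+:1] = (word>>2) & 0x1 = 0
mode [0+:2] = (word>>0) & 0x3 = 3  ←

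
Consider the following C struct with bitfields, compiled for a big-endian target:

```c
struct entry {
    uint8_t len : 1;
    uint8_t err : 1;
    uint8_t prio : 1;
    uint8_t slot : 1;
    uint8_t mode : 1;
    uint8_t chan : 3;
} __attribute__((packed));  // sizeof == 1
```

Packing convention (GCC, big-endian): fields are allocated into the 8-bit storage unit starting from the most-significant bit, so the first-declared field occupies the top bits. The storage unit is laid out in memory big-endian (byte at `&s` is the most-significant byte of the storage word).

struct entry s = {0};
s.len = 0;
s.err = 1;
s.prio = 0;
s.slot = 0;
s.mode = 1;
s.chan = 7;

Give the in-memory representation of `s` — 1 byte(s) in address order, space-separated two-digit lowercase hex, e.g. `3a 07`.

len (1b) val=0 bits=0x0 at bit 7: 0x00
err (1b) val=1 bits=0x1 at bit 6: 0x40
prio (1b) val=0 bits=0x0 at bit 5: 0x40
slot (1b) val=0 bits=0x0 at bit 4: 0x40
mode (1b) val=1 bits=0x1 at bit 3: 0x48
chan (3b) val=7 bits=0x7 at bit 0: 0x4f
word = 0x4f → big-endian bytes:
  [0]=0x4f

4f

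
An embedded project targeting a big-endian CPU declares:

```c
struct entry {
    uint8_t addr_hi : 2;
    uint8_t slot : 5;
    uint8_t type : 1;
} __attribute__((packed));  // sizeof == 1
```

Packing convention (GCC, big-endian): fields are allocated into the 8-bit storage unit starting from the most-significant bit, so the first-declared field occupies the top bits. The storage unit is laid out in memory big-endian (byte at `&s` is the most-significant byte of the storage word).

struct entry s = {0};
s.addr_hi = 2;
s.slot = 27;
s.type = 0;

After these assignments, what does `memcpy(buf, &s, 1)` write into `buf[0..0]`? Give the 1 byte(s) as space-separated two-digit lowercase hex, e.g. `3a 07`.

b6

addr_hi:2 = 2 → 0x2 << 6 → word 0x80
slot:5 = 27 → 0x1b << 1 → word 0xb6
type:1 = 0 → 0x0 << 0 → word 0xb6
word = 0xb6 → big-endian bytes:
  [0]=0xb6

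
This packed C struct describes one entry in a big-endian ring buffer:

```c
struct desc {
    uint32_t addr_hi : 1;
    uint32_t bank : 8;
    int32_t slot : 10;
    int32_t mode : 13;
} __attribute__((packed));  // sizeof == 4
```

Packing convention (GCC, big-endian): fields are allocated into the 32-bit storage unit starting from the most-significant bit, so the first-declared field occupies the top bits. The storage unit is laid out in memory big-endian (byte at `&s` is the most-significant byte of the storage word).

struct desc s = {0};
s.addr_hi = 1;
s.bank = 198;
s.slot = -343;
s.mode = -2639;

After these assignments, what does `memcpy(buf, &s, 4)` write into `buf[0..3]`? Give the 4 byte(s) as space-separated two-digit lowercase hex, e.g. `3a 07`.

e3 55 35 b1

addr_hi (1b) val=1 bits=0x1 at bit 31: 0x80000000
bank (8b) val=198 bits=0xc6 at bit 23: 0xe3000000
slot (10b) val=-343 bits=0x2a9 at bit 13: 0xe3552000
mode (13b) val=-2639 bits=0x15b1 at bit 0: 0xe35535b1
word = 0xe35535b1 → big-endian bytes:
  [0]=0xe3  [1]=0x55  [2]=0x35  [3]=0xb1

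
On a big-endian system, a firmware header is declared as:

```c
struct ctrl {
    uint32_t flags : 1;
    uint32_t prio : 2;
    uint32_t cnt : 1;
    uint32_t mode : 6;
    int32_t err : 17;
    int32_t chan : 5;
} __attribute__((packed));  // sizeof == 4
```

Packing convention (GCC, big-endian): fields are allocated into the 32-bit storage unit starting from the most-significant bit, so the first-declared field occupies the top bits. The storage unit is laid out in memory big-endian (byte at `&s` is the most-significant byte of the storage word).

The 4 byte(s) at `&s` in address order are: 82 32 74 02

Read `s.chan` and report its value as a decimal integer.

[0]=0x82 [1]=0x32 [2]=0x74 [3]=0x02 (big-endian) → word 0x82327402
flags:1 @ bit 31 → (0x82327402>>31)&0x1 = 0x1
prio:2 @ bit 29 → (0x82327402>>29)&0x3 = 0x0
cnt:1 @ bit 28 → (0x82327402>>28)&0x1 = 0x0
mode:6 @ bit 22 → (0x82327402>>22)&0x3f = 0x8
err:17 @ bit 5 → (0x82327402>>5)&0x1ffff = 0x193a0
chan:5 @ bit 0 → (0x82327402>>0)&0x1f = 0x2  ←
chan signed 5b, MSB=0: value = 2

2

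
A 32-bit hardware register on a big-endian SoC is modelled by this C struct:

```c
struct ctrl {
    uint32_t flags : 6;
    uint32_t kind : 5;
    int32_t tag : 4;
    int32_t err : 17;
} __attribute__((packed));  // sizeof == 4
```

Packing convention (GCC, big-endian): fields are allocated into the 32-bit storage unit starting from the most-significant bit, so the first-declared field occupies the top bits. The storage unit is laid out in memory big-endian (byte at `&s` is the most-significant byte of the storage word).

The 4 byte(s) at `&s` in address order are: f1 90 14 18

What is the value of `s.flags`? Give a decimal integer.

60

[0]=0xf1 [1]=0x90 [2]=0x14 [3]=0x18 (big-endian) → word 0xf1901418
flags [26+:6] = (word>>26) & 0x3f = 60  ←
kind [21+:5] = (word>>21) & 0x1f = 12
tag [17+:4] = (word>>17) & 0xf = 8
err [0+:17] = (word>>0) & 0x1ffff = 5144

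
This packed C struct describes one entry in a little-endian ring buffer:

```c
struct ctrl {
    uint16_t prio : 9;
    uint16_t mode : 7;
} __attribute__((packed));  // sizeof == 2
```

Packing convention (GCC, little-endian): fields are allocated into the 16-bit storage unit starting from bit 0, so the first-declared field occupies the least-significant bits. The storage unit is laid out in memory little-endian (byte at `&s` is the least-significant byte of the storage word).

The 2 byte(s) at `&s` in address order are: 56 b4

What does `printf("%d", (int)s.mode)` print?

90

[0]=0x56 [1]=0xb4 (little-endian) → word 0xb456
prio [0+:9] = (word>>0) & 0x1ff = 86
mode [9+:7] = (word>>9) & 0x7f = 90  ←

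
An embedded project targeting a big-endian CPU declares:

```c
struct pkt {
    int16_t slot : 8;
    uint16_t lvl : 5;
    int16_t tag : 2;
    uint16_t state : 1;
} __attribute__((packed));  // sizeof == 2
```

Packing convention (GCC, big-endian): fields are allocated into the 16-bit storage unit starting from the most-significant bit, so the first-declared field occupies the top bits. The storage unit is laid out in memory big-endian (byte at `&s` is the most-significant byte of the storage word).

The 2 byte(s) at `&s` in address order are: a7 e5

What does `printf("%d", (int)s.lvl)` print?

28

[0]=0xa7 [1]=0xe5 (big-endian) → word 0xa7e5
slot:8 @ bit 8 → (0xa7e5>>8)&0xff = 0xa7
lvl:5 @ bit 3 → (0xa7e5>>3)&0x1f = 0x1c  ←
tag:2 @ bit 1 → (0xa7e5>>1)&0x3 = 0x2
state:1 @ bit 0 → (0xa7e5>>0)&0x1 = 0x1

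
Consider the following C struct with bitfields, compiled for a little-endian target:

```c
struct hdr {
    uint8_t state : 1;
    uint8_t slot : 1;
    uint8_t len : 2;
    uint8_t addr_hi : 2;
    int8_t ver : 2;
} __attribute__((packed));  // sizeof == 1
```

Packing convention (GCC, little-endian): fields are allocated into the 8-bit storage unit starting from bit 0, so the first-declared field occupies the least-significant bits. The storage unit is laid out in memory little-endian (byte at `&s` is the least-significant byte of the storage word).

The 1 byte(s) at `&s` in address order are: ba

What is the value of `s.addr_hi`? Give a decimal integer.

[0]=0xba (little-endian) → word 0xba
state [0+:1] = (word>>0) & 0x1 = 0
slot [1+:1] = (word>>1) & 0x1 = 1
len [2+:2] = (word>>2) & 0x3 = 2
addr_hi [4+:2] = (word>>4) & 0x3 = 3  ←
ver [6+:2] = (word>>6) & 0x3 = 2

3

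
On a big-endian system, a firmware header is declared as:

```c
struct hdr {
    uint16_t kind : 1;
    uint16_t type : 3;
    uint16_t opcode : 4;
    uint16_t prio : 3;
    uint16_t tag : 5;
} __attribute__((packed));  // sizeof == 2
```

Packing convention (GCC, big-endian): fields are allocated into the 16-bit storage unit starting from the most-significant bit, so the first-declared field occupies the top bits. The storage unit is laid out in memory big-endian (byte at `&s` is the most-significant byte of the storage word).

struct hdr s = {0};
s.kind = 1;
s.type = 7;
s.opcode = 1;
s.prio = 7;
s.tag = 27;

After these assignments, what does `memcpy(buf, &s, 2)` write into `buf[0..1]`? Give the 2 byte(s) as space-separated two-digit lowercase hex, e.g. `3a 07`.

f1 fb

kind:1 = 1 → 0x1 << 15 → word 0x8000
type:3 = 7 → 0x7 << 12 → word 0xf000
opcode:4 = 1 → 0x1 << 8 → word 0xf100
prio:3 = 7 → 0x7 << 5 → word 0xf1e0
tag:5 = 27 → 0x1b << 0 → word 0xf1fb
word = 0xf1fb → big-endian bytes:
  [0]=0xf1  [1]=0xfb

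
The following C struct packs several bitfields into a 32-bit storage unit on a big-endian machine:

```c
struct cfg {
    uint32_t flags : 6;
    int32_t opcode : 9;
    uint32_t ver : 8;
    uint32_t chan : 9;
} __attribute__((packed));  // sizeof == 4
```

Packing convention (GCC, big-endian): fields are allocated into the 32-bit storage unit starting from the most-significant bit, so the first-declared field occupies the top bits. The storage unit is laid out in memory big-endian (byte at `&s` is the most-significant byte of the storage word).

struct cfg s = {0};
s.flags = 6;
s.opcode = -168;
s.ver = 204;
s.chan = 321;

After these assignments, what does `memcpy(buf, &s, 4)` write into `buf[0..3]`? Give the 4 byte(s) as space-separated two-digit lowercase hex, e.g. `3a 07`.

1a b1 99 41

[26+:6] flags=6 & 0x3f = 0x6; word=0x18000000
[17+:9] opcode=-168 & 0x1ff = 0x158; word=0x1ab00000
[9+:8] ver=204 & 0xff = 0xcc; word=0x1ab19800
[0+:9] chan=321 & 0x1ff = 0x141; word=0x1ab19941
word = 0x1ab19941 → big-endian bytes:
  [0]=0x1a  [1]=0xb1  [2]=0x99  [3]=0x41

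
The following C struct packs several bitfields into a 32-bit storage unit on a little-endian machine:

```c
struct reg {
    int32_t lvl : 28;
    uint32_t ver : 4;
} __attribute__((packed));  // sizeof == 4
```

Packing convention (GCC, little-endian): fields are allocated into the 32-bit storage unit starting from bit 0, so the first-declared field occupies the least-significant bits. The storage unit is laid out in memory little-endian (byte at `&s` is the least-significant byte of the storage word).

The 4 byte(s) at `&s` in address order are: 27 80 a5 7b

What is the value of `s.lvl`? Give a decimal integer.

[0]=0x27 [1]=0x80 [2]=0xa5 [3]=0x7b (little-endian) → word 0x7ba58027
lvl [0+:28] = (word>>0) & 0xfffffff = 195395623  ←
ver [28+:4] = (word>>28) & 0xf = 7
lvl signed 28b, MSB=1: 195395623 - 268435456 = -73039833

-73039833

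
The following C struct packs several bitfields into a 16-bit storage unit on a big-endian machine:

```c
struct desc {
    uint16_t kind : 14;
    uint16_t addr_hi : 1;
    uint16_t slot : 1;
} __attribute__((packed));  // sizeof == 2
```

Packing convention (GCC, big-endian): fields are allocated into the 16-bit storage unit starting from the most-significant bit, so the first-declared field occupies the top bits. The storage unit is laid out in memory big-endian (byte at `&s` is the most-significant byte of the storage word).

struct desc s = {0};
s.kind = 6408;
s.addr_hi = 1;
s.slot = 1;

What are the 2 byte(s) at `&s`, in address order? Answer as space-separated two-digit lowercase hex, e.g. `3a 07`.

kind:14 = 6408 → 0x1908 << 2 → word 0x6420
addr_hi:1 = 1 → 0x1 << 1 → word 0x6422
slot:1 = 1 → 0x1 << 0 → word 0x6423
word = 0x6423 → big-endian bytes:
  [0]=0x64  [1]=0x23

64 23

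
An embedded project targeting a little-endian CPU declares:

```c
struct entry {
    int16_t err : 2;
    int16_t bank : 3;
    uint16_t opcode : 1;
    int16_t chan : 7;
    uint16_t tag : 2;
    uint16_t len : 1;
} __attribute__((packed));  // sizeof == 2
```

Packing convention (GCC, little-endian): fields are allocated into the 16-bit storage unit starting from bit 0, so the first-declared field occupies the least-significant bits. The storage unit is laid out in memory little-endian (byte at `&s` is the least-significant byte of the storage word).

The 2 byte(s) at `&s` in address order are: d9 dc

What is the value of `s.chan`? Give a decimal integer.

[0]=0xd9 [1]=0xdc (little-endian) → word 0xdcd9
err:2 @ bit 0 → (0xdcd9>>0)&0x3 = 0x1
bank:3 @ bit 2 → (0xdcd9>>2)&0x7 = 0x6
opcode:1 @ bit 5 → (0xdcd9>>5)&0x1 = 0x0
chan:7 @ bit 6 → (0xdcd9>>6)&0x7f = 0x73  ←
tag:2 @ bit 13 → (0xdcd9>>13)&0x3 = 0x2
len:1 @ bit 15 → (0xdcd9>>15)&0x1 = 0x1
chan signed 7b, MSB=1: 115 - 128 = -13

-13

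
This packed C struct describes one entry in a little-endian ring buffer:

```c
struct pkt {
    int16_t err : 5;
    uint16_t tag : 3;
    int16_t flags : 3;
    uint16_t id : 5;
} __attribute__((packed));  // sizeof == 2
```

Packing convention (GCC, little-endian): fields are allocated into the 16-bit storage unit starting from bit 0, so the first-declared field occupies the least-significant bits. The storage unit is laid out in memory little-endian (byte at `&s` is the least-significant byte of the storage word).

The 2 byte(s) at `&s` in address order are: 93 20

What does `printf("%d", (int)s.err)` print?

-13

[0]=0x93 [1]=0x20 (little-endian) → word 0x2093
err [0+:5] = (word>>0) & 0x1f = 19  ←
tag [5+:3] = (word>>5) & 0x7 = 4
flags [8+:3] = (word>>8) & 0x7 = 0
id [11+:5] = (word>>11) & 0x1f = 4
err signed 5b, MSB=1: 19 - 32 = -13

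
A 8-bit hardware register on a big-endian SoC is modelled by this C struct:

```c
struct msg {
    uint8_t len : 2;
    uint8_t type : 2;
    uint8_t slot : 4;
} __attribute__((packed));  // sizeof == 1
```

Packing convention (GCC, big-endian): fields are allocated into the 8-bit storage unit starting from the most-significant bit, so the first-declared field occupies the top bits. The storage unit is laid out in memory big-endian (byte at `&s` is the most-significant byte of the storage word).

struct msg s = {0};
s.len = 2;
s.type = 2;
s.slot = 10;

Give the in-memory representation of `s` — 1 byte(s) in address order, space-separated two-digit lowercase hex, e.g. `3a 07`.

aa

[6+:2] len=2 & 0x3 = 0x2; word=0x80
[4+:2] type=2 & 0x3 = 0x2; word=0xa0
[0+:4] slot=10 & 0xf = 0xa; word=0xaa
word = 0xaa → big-endian bytes:
  [0]=0xaa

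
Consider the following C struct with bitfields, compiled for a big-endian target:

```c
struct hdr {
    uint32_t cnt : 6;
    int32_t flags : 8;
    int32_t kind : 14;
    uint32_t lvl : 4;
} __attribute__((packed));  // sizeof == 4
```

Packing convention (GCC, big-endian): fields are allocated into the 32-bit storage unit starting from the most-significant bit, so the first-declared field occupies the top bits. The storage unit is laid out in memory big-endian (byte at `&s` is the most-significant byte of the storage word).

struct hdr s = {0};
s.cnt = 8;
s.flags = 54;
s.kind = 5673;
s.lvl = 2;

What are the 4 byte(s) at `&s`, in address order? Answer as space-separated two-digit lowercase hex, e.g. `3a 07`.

cnt (6b) val=8 bits=0x8 at bit 26: 0x20000000
flags (8b) val=54 bits=0x36 at bit 18: 0x20d80000
kind (14b) val=5673 bits=0x1629 at bit 4: 0x20d96290
lvl (4b) val=2 bits=0x2 at bit 0: 0x20d96292
word = 0x20d96292 → big-endian bytes:
  [0]=0x20  [1]=0xd9  [2]=0x62  [3]=0x92

20 d9 62 92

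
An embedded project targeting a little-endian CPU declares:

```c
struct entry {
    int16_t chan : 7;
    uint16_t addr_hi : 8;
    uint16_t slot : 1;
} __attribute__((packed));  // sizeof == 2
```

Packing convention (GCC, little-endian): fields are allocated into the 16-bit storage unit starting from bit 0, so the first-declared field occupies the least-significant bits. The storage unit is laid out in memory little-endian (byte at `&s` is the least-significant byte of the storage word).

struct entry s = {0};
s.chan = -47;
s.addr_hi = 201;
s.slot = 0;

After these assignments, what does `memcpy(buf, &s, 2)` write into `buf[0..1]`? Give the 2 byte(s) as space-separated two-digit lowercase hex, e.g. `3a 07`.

d1 64

chan (7b) val=-47 bits=0x51 at bit 0: 0x0051
addr_hi (8b) val=201 bits=0xc9 at bit 7: 0x64d1
slot (1b) val=0 bits=0x0 at bit 15: 0x64d1
word = 0x64d1 → little-endian bytes:
  [0]=0xd1  [1]=0x64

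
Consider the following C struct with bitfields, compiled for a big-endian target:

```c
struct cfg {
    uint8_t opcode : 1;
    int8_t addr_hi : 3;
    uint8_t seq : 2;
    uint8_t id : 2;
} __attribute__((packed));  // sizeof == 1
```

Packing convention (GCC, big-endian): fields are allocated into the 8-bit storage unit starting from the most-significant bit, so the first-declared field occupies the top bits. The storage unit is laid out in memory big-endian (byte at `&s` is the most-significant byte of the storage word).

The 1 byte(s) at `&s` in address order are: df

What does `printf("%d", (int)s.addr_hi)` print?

-3

[0]=0xdf (big-endian) → word 0xdf
opcode:1 @ bit 7 → (0xdf>>7)&0x1 = 0x1
addr_hi:3 @ bit 4 → (0xdf>>4)&0x7 = 0x5  ←
seq:2 @ bit 2 → (0xdf>>2)&0x3 = 0x3
id:2 @ bit 0 → (0xdf>>0)&0x3 = 0x3
addr_hi signed 3b, MSB=1: 5 - 8 = -3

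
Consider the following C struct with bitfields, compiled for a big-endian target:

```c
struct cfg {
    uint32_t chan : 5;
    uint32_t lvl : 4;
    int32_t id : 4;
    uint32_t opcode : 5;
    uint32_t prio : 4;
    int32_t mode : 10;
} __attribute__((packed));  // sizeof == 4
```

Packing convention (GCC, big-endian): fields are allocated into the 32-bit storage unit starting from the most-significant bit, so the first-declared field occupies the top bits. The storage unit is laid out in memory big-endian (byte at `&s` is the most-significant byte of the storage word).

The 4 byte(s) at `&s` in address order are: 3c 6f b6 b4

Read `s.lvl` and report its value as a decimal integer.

[0]=0x3c [1]=0x6f [2]=0xb6 [3]=0xb4 (big-endian) → word 0x3c6fb6b4
chan:5 @ bit 27 → (0x3c6fb6b4>>27)&0x1f = 0x7
lvl:4 @ bit 23 → (0x3c6fb6b4>>23)&0xf = 0x8  ←
id:4 @ bit 19 → (0x3c6fb6b4>>19)&0xf = 0xd
opcode:5 @ bit 14 → (0x3c6fb6b4>>14)&0x1f = 0x1e
prio:4 @ bit 10 → (0x3c6fb6b4>>10)&0xf = 0xd
mode:10 @ bit 0 → (0x3c6fb6b4>>0)&0x3ff = 0x2b4

8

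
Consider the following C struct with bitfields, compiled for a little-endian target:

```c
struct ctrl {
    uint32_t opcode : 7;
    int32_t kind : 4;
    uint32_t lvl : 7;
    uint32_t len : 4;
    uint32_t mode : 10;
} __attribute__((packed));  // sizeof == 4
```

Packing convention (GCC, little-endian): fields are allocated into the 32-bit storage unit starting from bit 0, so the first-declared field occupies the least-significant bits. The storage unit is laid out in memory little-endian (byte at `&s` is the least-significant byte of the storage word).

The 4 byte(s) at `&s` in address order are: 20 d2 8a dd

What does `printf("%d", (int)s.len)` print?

[0]=0x20 [1]=0xd2 [2]=0x8a [3]=0xdd (little-endian) → word 0xdd8ad220
opcode:7 @ bit 0 → (0xdd8ad220>>0)&0x7f = 0x20
kind:4 @ bit 7 → (0xdd8ad220>>7)&0xf = 0x4
lvl:7 @ bit 11 → (0xdd8ad220>>11)&0x7f = 0x5a
len:4 @ bit 18 → (0xdd8ad220>>18)&0xf = 0x2  ←
mode:10 @ bit 22 → (0xdd8ad220>>22)&0x3ff = 0x376

2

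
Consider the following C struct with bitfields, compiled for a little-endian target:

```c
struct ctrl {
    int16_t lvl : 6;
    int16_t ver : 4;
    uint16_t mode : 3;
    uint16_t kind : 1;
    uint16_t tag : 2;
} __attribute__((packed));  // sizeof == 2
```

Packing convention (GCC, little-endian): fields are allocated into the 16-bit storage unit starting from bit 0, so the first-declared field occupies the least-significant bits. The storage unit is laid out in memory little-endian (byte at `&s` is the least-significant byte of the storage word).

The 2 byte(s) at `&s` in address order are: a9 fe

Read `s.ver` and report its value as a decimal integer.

-6

[0]=0xa9 [1]=0xfe (little-endian) → word 0xfea9
lvl:6 @ bit 0 → (0xfea9>>0)&0x3f = 0x29
ver:4 @ bit 6 → (0xfea9>>6)&0xf = 0xa  ←
mode:3 @ bit 10 → (0xfea9>>10)&0x7 = 0x7
kind:1 @ bit 13 → (0xfea9>>13)&0x1 = 0x1
tag:2 @ bit 14 → (0xfea9>>14)&0x3 = 0x3
ver signed 4b, MSB=1: 10 - 16 = -6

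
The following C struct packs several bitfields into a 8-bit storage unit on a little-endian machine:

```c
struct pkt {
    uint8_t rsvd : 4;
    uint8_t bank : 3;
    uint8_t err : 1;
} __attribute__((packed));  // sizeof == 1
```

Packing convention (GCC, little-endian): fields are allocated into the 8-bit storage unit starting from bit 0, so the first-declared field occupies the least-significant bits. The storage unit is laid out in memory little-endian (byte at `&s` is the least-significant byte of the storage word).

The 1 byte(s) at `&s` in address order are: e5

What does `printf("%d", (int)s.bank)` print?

[0]=0xe5 (little-endian) → word 0xe5
rsvd:4 @ bit 0 → (0xe5>>0)&0xf = 0x5
bank:3 @ bit 4 → (0xe5>>4)&0x7 = 0x6  ←
err:1 @ bit 7 → (0xe5>>7)&0x1 = 0x1

6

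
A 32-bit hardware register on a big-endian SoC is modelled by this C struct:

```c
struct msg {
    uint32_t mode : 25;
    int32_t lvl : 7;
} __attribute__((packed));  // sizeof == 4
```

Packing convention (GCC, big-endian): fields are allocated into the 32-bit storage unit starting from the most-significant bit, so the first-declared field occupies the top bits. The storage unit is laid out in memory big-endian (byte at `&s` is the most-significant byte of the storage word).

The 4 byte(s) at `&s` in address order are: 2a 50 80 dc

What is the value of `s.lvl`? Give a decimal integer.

-36

[0]=0x2a [1]=0x50 [2]=0x80 [3]=0xdc (big-endian) → word 0x2a5080dc
mode:25 @ bit 7 → (0x2a5080dc>>7)&0x1ffffff = 0x54a101
lvl:7 @ bit 0 → (0x2a5080dc>>0)&0x7f = 0x5c  ←
lvl signed 7b, MSB=1: 92 - 128 = -36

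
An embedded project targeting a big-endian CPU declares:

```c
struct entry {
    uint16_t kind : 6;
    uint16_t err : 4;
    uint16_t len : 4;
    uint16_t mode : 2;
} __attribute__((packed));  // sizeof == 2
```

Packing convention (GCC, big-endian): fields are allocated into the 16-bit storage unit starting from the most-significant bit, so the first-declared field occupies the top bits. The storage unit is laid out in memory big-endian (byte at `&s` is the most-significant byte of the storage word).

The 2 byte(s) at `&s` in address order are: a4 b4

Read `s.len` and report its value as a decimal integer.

13

[0]=0xa4 [1]=0xb4 (big-endian) → word 0xa4b4
kind [10+:6] = (word>>10) & 0x3f = 41
err [6+:4] = (word>>6) & 0xf = 2
len [2+:4] = (word>>2) & 0xf = 13  ←
mode [0+:2] = (word>>0) & 0x3 = 0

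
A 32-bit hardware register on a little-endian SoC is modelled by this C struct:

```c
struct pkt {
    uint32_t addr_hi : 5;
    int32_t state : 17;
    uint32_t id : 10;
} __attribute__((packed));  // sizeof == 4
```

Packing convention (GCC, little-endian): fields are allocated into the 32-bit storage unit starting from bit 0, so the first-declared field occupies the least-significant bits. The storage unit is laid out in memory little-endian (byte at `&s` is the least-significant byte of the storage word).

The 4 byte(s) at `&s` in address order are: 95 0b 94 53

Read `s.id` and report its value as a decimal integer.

[0]=0x95 [1]=0x0b [2]=0x94 [3]=0x53 (little-endian) → word 0x53940b95
addr_hi:5 @ bit 0 → (0x53940b95>>0)&0x1f = 0x15
state:17 @ bit 5 → (0x53940b95>>5)&0x1ffff = 0xa05c
id:10 @ bit 22 → (0x53940b95>>22)&0x3ff = 0x14e  ←

334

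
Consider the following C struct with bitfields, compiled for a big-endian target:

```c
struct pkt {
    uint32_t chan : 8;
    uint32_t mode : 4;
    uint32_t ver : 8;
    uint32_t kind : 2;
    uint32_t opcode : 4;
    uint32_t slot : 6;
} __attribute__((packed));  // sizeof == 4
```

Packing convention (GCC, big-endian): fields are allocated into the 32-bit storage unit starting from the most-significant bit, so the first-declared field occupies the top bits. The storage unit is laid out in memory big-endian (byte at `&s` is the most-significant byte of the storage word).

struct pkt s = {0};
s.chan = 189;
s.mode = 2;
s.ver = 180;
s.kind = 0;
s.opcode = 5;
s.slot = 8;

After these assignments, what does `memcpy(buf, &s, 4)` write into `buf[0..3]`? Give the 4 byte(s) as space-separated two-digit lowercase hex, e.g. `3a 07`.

bd 2b 41 48

chan (8b) val=189 bits=0xbd at bit 24: 0xbd000000
mode (4b) val=2 bits=0x2 at bit 20: 0xbd200000
ver (8b) val=180 bits=0xb4 at bit 12: 0xbd2b4000
kind (2b) val=0 bits=0x0 at bit 10: 0xbd2b4000
opcode (4b) val=5 bits=0x5 at bit 6: 0xbd2b4140
slot (6b) val=8 bits=0x8 at bit 0: 0xbd2b4148
word = 0xbd2b4148 → big-endian bytes:
  [0]=0xbd  [1]=0x2b  [2]=0x41  [3]=0x48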